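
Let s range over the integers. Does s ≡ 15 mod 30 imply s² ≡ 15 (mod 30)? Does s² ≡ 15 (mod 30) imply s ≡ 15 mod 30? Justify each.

(⇐) Suppose s² ≡ 15 (mod 30). The only residue r in {0, …, 29} with r² ≡ 15 (mod 30) is r = 15, so s ≡ 15 (mod 30).

(⇒) Suppose s ≡ 15 mod 30. Write s = 30j + 15. Then (30j + 15)² = 900j² + 900j + 225 = 30(30j² + 30j + 7) + 15, so s² ≡ 15 (mod 30).

Both directions hold; the statement is true.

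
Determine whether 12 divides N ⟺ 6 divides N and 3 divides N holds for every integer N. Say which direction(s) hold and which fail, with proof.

(⇒) holds; (⇐) fails.

(←) This fails: take N = 6. Both 6 ∣ 6 and 3 ∣ 6, yet 6 is not a multiple of 12 (since 6 = 0·12 + 6), so 12 ∤ 6.

(→) If 12 ∣ N, write N = 12q. Since 12 = 2·6, N = 6·(2q), so 6 ∣ N; and since 12 = 4·3, N = 3·(4q), so 3 ∣ N.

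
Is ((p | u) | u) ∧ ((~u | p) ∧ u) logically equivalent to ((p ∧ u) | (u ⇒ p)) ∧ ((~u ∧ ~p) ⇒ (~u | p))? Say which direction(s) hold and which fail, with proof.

(⇒) Assume the antecedent. If p is true, the consequent reduces to true regardless of the other variables. If p is false, the antecedent cannot hold. Either way the consequent holds.

(⇐) This fails. Under p = F, u = F, the left side is false but the right side is true.

(⇒) holds; (⇐) fails.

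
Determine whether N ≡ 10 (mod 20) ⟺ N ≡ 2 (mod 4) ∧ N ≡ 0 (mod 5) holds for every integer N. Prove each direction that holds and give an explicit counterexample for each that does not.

(⟹) Suppose N ≡ 10 (mod 20); write N = 20j + 10. Since 4 ∣ 20, reducing mod 4 gives N ≡ 10 ≡ 2 (mod 4); since 5 ∣ 20, reducing mod 5 gives N ≡ 10 ≡ 0 (mod 5).

(⟸) Conversely, if N ≡ 2 (mod 4) and N ≡ 0 (mod 5), then by the Chinese remainder theorem N ≡ 10 (mod 20). This is exactly N ≡ 10 (mod 20).

Equivalent; both directions hold.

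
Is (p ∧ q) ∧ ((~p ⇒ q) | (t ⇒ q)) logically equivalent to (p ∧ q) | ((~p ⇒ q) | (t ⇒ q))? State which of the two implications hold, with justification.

(→) Assume the antecedent. If p is true, (p ∧ q) | ((~p ⇒ q) | (t ⇒ q)) reduces to true regardless of the other variables. If p is false, the antecedent cannot hold. Either way (p ∧ q) | ((~p ⇒ q) | (t ⇒ q)) holds.

(←) This fails. Under p = F, t = F, q = F, the left side is false but the right side is true.

(⇒) holds; (⇐) fails.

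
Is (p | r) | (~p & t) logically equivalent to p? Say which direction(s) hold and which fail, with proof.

The forward direction fails; the converse holds.

(⟹) This fails. Under p = F, r = T, t = F, the left side is true but the right side is false.

(⟸) Assume the antecedent. If p is true, (p | r) | (~p & t) reduces to true regardless of the other variables. If p is false, the antecedent cannot hold. Either way (p | r) | (~p & t) holds.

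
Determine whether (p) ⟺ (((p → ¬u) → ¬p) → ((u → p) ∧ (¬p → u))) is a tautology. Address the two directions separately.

Both directions hold.

Forward direction. Assume the antecedent. If p is true, the consequent reduces to true regardless of the other variables. If p is false, the antecedent cannot hold. Either way the consequent holds.

Converse. Assume the antecedent. If p is true, p reduces to true regardless of the other variables. If p is false, the antecedent cannot hold. Either way p holds.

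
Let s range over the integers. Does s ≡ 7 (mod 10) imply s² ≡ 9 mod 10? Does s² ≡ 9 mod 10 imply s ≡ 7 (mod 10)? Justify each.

(⇒) Suppose s ≡ 7 (mod 10). Write s = 10j + 7. Then (10j + 7)² = 100j² + 140j + 49 = 10(10j² + 14j + 4) + 9, so s² ≡ 9 (mod 10).

(⇐) This fails: take s = 3. Then 3² = 9 ≡ 9 (mod 10), yet 3 ≡ 3 (mod 10), not 7.

Only the forward direction holds.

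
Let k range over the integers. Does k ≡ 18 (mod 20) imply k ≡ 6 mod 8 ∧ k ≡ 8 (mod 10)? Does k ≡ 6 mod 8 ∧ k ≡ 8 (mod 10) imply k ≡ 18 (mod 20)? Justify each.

(←) If k ≡ 6 (mod 8) and k ≡ 8 (mod 10), then by the Chinese remainder theorem k ≡ 38 (mod 40). Since 38 ≡ 18 (mod 20) and 20 ∣ 40, we get k ≡ 18 (mod 20).

(→) This fails: k = 18 gives 18 ≡ 18 (mod 20) but 18 ≡ 2 (mod 8), so the conjunction on the right does not hold.

Only the reverse direction holds.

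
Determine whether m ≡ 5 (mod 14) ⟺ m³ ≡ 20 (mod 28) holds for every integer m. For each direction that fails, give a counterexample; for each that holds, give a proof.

(⇒) This fails: take m = 5. Then 5 ≡ 5 (mod 14), but 5³ = 125 ≡ 13 (mod 28), not 20.

(⇐) This fails: take m = 6. Then 6³ = 216 ≡ 20 (mod 28), yet 6 ≡ 6 (mod 14), not 5.

Both directions fail.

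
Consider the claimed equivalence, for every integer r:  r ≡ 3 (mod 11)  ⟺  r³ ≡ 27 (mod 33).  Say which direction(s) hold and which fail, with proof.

(⇐) The residues r modulo 33 with r³ ≡ 27 (mod 33) are exactly {3}, and each is ≡ 3 (mod 11).

(⇒) This fails: take r = 14. Then 14 ≡ 3 (mod 11), but 14³ = 2744 ≡ 5 (mod 33), not 27.

Not equivalent: only (⇐) holds.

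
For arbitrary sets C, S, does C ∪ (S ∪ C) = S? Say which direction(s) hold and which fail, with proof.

(⊆) This inclusion fails. Take C = {1}, S = ∅; then 1 ∈ C ∪ (S ∪ C) but 1 ∉ S.

(⊇) Let x ∈ S. Then either x ∈ S and x ∉ C; or x ∈ C ∩ S. In each case x ∈ C ∪ (S ∪ C), so S ⊆ C ∪ (S ∪ C).

Only the reverse inclusion holds.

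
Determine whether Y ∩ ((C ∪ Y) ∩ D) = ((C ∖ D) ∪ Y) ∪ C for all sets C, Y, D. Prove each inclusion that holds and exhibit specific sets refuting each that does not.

(⟹) Let x ∈ Y ∩ ((C ∪ Y) ∩ D). Then either x ∈ Y ∩ D and x ∉ C; or x ∈ C ∩ Y ∩ D. In each case x ∈ ((C ∖ D) ∪ Y) ∪ C, so Y ∩ ((C ∪ Y) ∩ D) ⊆ ((C ∖ D) ∪ Y) ∪ C.

(⟸) This inclusion fails. Take C = {1}, Y = ∅, D = ∅; then 1 ∈ ((C ∖ D) ∪ Y) ∪ C but 1 ∉ Y ∩ ((C ∪ Y) ∩ D).

Only the forward inclusion holds.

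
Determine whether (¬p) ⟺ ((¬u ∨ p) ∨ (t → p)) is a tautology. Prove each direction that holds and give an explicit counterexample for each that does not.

(⟹) This fails. Under u = T, p = F, t = T, the left side is true but the right side is false.

(⟸) This fails. Under u = F, p = T, t = F, the left side is false but the right side is true.

Both directions fail.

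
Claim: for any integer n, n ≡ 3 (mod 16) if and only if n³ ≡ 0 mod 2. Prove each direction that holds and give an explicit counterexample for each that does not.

(→) This fails: take n = 3. Then 3 ≡ 3 (mod 16), but 3³ = 27 ≡ 1 (mod 2), not 0.

(←) This fails: take n = 0. Then 0³ = 0 ≡ 0 (mod 2), yet 0 ≡ 0 (mod 16), not 3.

Both directions fail.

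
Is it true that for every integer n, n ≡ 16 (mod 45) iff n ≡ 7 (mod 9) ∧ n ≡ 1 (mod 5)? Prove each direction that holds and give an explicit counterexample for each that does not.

(⟹) Suppose n ≡ 16 (mod 45); write n = 45j + 16. Since 9 ∣ 45, reducing mod 9 gives n ≡ 16 ≡ 7 (mod 9); since 5 ∣ 45, reducing mod 5 gives n ≡ 16 ≡ 1 (mod 5).

(⟸) Conversely, if n ≡ 7 (mod 9) and n ≡ 1 (mod 5), then by the Chinese remainder theorem n ≡ 16 (mod 45). This is exactly n ≡ 16 (mod 45).

Both directions hold.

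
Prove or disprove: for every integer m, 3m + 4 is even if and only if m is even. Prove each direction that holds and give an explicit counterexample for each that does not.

(→) Suppose 3m + 4 is even. Since 3 is odd, 3m and m have the same parity, so 3m + 4 ≡ m + 4 (mod 2). As 4 is even, 3m + 4 is even exactly when m is even. Thus m is even.

(←) Conversely, suppose m is even; write m = 2j. Then 3m + 4 = 3·(2j) + 4 = 2·3j + 4, which is even.

The biconditional holds.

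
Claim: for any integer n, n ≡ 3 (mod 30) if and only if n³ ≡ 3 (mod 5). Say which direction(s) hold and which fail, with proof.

Forward direction. This fails: take n = 3. Then 3 ≡ 3 (mod 30), but 3³ = 27 ≡ 2 (mod 5), not 3.

Converse. This fails: take n = 2. Then 2³ = 8 ≡ 3 (mod 5), yet 2 ≡ 2 (mod 30), not 3.

Both directions fail.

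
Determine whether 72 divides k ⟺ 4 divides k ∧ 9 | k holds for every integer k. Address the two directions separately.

[⇐] This fails: take k = 36. Both 4 ∣ 36 and 9 ∣ 36, yet 36 is not a multiple of 72 (since 36 = 0·72 + 36), so 72 ∤ 36.

[⇒] If 72 ∣ k, write k = 72q. Since 72 = 18·4, k = 4·(18q), so 4 ∣ k; and since 72 = 8·9, k = 9·(8q), so 9 ∣ k.

(⇒) holds; (⇐) fails.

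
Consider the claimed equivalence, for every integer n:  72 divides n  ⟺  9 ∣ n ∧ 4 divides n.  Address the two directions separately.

(⟹) If 72 ∣ n, write n = 72q. Since 72 = 8·9, n = 9·(8q), so 9 ∣ n; and since 72 = 18·4, n = 4·(18q), so 4 ∣ n.

(⟸) This fails: take n = 36. Both 9 ∣ 36 and 4 ∣ 36, yet 36 is not a multiple of 72 (since 36 = 0·72 + 36), so 72 ∤ 36.

Only the forward implication holds.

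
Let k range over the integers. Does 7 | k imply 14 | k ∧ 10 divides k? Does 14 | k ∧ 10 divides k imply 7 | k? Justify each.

Only the reverse direction holds.

(→) This fails: take k = 7. Certainly 7 ∣ 7, but 14 ∤ 7.

(←) Suppose 14 ∣ k and 10 ∣ k. Any common multiple of 14 and 10 is a multiple of their lcm; here lcm(14, 10) = 14·10/gcd(14, 10) = 140/2 = 70, so 70 ∣ k. Since 7 ∣ 70, it follows that 7 ∣ k.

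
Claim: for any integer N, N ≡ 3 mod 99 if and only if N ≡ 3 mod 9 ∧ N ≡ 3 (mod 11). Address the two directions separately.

Both directions hold.

(⇒) Suppose N ≡ 3 (mod 99); write N = 99j + 3. Since 9 ∣ 99, reducing mod 9 gives N ≡ 3 (mod 9); since 11 ∣ 99, reducing mod 11 gives N ≡ 3 (mod 11).

(⇐) Conversely, if N ≡ 3 (mod 9) and N ≡ 3 (mod 11), then by the Chinese remainder theorem N ≡ 3 (mod 99). This is exactly N ≡ 3 (mod 99).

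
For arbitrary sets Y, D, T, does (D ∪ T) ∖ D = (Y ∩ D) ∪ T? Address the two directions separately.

(⊆) holds; (⊇) fails.

(⟹) Let x ∈ (D ∪ T) ∖ D. Then either x ∈ T and x ∉ Y, D; or x ∈ Y ∩ T and x ∉ D. In each case x ∈ (Y ∩ D) ∪ T, so (D ∪ T) ∖ D ⊆ (Y ∩ D) ∪ T.

(⟸) This inclusion fails. Take Y = {1}, D = {1}, T = ∅; then 1 ∈ (Y ∩ D) ∪ T but 1 ∉ (D ∪ T) ∖ D.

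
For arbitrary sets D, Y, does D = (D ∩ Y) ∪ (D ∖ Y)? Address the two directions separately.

(⊆) Let x ∈ D. Then either x ∈ D and x ∉ Y; or x ∈ D ∩ Y. In each case x ∈ (D ∩ Y) ∪ (D ∖ Y), so D ⊆ (D ∩ Y) ∪ (D ∖ Y).

(⊇) Let x ∈ (D ∩ Y) ∪ (D ∖ Y). Then either x ∈ D and x ∉ Y; or x ∈ D ∩ Y. In each case x ∈ D, so (D ∩ Y) ∪ (D ∖ Y) ⊆ D.

Both inclusions hold; the sets are equal.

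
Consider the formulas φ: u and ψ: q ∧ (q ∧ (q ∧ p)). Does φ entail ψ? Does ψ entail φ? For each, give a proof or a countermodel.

(⇒) fails and (⇐) fails.

[⇒] This fails. Under q = F, p = F, u = T, the left side is true but the right side is false.

[⇐] This fails. Under q = T, p = T, u = F, the left side is false but the right side is true.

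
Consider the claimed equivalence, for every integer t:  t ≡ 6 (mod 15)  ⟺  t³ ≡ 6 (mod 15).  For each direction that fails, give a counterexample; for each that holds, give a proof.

(⟸) Suppose t³ ≡ 6 (mod 15). The only residue r in {0, …, 14} with r³ ≡ 6 (mod 15) is r = 6, so t ≡ 6 (mod 15).

(⟹) Suppose t ≡ 6 (mod 15). Write t = 15j + 6. Then (15j + 6)³ = 3375j³ + 4050j² + 1620j + 216 = 15(225j³ + 270j² + 108j + 14) + 6, so t³ ≡ 6 (mod 15).

Both implications hold.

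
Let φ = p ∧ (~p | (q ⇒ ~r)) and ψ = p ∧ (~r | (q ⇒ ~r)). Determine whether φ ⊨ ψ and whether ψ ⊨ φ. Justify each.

Both directions hold; the statement is true.

Forward direction. Assume the antecedent. If r is true, the antecedent forces (r = T, p = T, q = F), and p ∧ (~r | (q ⇒ ~r)) holds there. If r is false, the antecedent forces (r = F, p = T, q = F) or (r = F, p = T, q = T), and p ∧ (~r | (q ⇒ ~r)) holds there. Either way p ∧ (~r | (q ⇒ ~r)) holds.

Converse. Assume the antecedent. If r is true, the antecedent forces (r = T, p = T, q = F), and p ∧ (~p | (q ⇒ ~r)) holds there. If r is false, the antecedent forces (r = F, p = T, q = F) or (r = F, p = T, q = T), and p ∧ (~p | (q ⇒ ~r)) holds there. Either way p ∧ (~p | (q ⇒ ~r)) holds.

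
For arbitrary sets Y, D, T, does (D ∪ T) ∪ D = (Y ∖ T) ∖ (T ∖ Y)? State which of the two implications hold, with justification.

(⊆) fails and (⊇) fails.

(⟹) This inclusion fails. Take Y = ∅, D = {1}, T = ∅; then 1 ∈ (D ∪ T) ∪ D but 1 ∉ (Y ∖ T) ∖ (T ∖ Y).

(⟸) This inclusion fails. Take Y = {1}, D = ∅, T = ∅; then 1 ∈ (Y ∖ T) ∖ (T ∖ Y) but 1 ∉ (D ∪ T) ∪ D.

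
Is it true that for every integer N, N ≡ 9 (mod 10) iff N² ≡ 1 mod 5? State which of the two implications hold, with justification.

Forward direction. Suppose N ≡ 9 (mod 10). Then N² ≡ 9² = 81 (mod 10), and since 5 ∣ 10, also N² ≡ 1 (mod 5).

Converse. This fails: take N = 1. Then 1² = 1 ≡ 1 (mod 5), yet 1 ≡ 1 (mod 10), not 9.

Only the forward direction holds.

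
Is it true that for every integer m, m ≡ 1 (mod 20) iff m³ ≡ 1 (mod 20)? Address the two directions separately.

Both directions hold; the statement is true.

Converse. Suppose m³ ≡ 1 (mod 20). The only residue r in {0, …, 19} with r³ ≡ 1 (mod 20) is r = 1, so m ≡ 1 (mod 20).

Forward direction. Suppose m ≡ 1 (mod 20). Write m = 20j + 1. Then (20j + 1)³ = 8000j³ + 1200j² + 60j + 1 = 20(400j³ + 60j² + 3j) + 1, so m³ ≡ 1 (mod 20).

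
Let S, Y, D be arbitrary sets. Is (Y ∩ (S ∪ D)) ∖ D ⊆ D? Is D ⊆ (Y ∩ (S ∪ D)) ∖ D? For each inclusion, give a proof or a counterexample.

(⊆) This inclusion fails. Take S = {1}, Y = {1}, D = ∅; then 1 ∈ (Y ∩ (S ∪ D)) ∖ D but 1 ∉ D.

(⊇) This inclusion fails. Take S = ∅, Y = ∅, D = {1}; then 1 ∈ D but 1 ∉ (Y ∩ (S ∪ D)) ∖ D.

(⊆) fails and (⊇) fails.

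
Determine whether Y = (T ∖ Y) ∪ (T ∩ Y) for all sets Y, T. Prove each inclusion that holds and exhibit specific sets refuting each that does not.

(⊆) fails and (⊇) fails.

(⊆) This inclusion fails. Take Y = {1}, T = ∅; then 1 ∈ Y but 1 ∉ (T ∖ Y) ∪ (T ∩ Y).

(⊇) This inclusion fails. Take Y = ∅, T = {1}; then 1 ∈ (T ∖ Y) ∪ (T ∩ Y) but 1 ∉ Y.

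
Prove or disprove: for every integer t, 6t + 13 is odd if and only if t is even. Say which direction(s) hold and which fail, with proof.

The forward direction fails; the converse holds.

[⇒] This fails: take t = 5. Then 6t + 13 = 43, which is odd, yet t = 5 is odd, not even.

[⇐] Suppose t is even. Since 6 is even, 6t is even for every t, so 6t + 13 has the same parity as 13, which is odd. Hence 6t + 13 is odd.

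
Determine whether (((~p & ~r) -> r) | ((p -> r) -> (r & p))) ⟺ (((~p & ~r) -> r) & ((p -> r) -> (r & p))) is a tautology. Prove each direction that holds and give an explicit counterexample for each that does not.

The forward direction fails; the converse holds.

(⇒) This fails. Under p = F, r = T, the left side is true but the right side is false.

(⇐) Assume the antecedent. If p is true, the consequent reduces to true regardless of the other variables. If p is false, the antecedent cannot hold. Either way the consequent holds.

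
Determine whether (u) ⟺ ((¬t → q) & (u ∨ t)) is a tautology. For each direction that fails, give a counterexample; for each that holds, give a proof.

(⇒) This fails. Under t = F, q = F, u = T, the left side is true but the right side is false.

(⇐) This fails. Under t = T, q = F, u = F, the left side is false but the right side is true.

(⇒) fails and (⇐) fails.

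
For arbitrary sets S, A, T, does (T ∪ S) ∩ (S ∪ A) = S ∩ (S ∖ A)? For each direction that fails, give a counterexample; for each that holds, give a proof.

(⊆) fails; (⊇) holds.

Forward inclusion. This inclusion fails. Take S = {1}, A = {1}, T = ∅; then 1 ∈ (T ∪ S) ∩ (S ∪ A) but 1 ∉ S ∩ (S ∖ A).

Reverse inclusion. Let x ∈ S ∩ (S ∖ A). Then either x ∈ S and x ∉ A, T; or x ∈ S ∩ T and x ∉ A. In each case x ∈ (T ∪ S) ∩ (S ∪ A), so S ∩ (S ∖ A) ⊆ (T ∪ S) ∩ (S ∪ A).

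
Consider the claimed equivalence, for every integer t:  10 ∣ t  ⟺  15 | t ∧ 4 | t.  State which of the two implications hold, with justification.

Only the converse holds.

(⇐) Suppose 15 ∣ t and 4 ∣ t. Any common multiple of 15 and 4 is a multiple of their lcm; here gcd(15, 4) = 1, so lcm(15, 4) = 15·4 = 60, so 60 ∣ t. Since 10 ∣ 60, it follows that 10 ∣ t.

(⇒) This fails: take t = 10. Certainly 10 ∣ 10, but 15 ∤ 10.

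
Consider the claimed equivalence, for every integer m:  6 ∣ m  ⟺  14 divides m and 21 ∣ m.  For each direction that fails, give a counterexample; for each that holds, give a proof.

Only the converse holds.

(←) Suppose 14 ∣ m and 21 ∣ m. Any common multiple of 14 and 21 is a multiple of their lcm; here lcm(14, 21) = 14·21/gcd(14, 21) = 294/7 = 42, so 42 ∣ m. Since 6 ∣ 42, it follows that 6 ∣ m.

(→) This fails: take m = 6. Certainly 6 ∣ 6, but 14 ∤ 6.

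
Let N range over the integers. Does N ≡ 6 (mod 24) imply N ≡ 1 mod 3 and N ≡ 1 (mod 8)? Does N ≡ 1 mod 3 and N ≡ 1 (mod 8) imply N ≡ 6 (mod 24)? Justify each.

[⇒] This fails: N = 6 gives 6 ≡ 6 (mod 24) but 6 ≡ 0 (mod 3), so the conjunction on the right does not hold.

[⇐] This fails: N = 1 satisfies both congruences on the right (1 ≡ 1 mod 3 and 1 ≡ 1 mod 8) yet 1 ≡ 1 (mod 24), not 6.

Both directions fail.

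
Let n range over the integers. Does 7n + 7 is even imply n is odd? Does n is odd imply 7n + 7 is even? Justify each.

Forward direction. Suppose 7n + 7 is even. Since 7 is odd, 7n and n have the same parity, so 7n + 7 ≡ n + 7 (mod 2). As 7 is odd, 7n + 7 is even exactly when n is odd. Thus n is odd.

Converse. Suppose n is odd; write n = 2j + 1. Then 7n + 7 = 7·(2j + 1) + 7 = 2·7j + 14, which is even.

Both directions hold; the statement is true.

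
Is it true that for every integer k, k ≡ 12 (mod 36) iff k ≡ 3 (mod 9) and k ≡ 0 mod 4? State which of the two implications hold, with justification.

The biconditional holds.

(⟹) Suppose k ≡ 12 (mod 36); write k = 36j + 12. Since 9 ∣ 36, reducing mod 9 gives k ≡ 12 ≡ 3 (mod 9); since 4 ∣ 36, reducing mod 4 gives k ≡ 12 ≡ 0 (mod 4).

(⟸) Conversely, if k ≡ 3 (mod 9) and k ≡ 0 (mod 4), then by the Chinese remainder theorem k ≡ 12 (mod 36). This is exactly k ≡ 12 (mod 36).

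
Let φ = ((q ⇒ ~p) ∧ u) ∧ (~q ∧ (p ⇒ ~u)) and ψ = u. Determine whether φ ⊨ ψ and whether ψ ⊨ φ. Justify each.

(⇒) Assume the antecedent. If p is true, the antecedent cannot hold. If p is false, the antecedent forces (p = F, q = F, u = T), and u holds there. Either way u holds.

(⇐) This fails. Under p = T, q = F, u = T, the left side is false but the right side is true.

Only the forward implication holds.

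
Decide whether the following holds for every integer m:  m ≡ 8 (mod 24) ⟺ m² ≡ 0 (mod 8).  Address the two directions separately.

(⟸) This fails: take m = 0. Then 0² = 0 ≡ 0 (mod 8), yet 0 ≡ 0 (mod 24), not 8.

(⟹) Suppose m ≡ 8 (mod 24). Then m² ≡ 8² = 64 (mod 24), and since 8 ∣ 24, also m² ≡ 0 (mod 8).

The forward direction holds; the converse fails.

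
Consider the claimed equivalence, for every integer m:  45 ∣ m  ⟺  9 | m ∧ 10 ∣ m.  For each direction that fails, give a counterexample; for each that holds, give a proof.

(⇒) fails; (⇐) holds.

(→) This fails: take m = 45. Certainly 45 ∣ 45, but 10 ∤ 45.

(←) Suppose 9 ∣ m and 10 ∣ m. Any common multiple of 9 and 10 is a multiple of their lcm; here gcd(9, 10) = 1, so lcm(9, 10) = 9·10 = 90, so 90 ∣ m. Since 45 ∣ 90, it follows that 45 ∣ m.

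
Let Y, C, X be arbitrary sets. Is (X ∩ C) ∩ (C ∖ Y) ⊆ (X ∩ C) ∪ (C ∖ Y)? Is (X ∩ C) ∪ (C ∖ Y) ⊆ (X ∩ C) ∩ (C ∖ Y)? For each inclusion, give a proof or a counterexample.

(⟸) This inclusion fails. Take Y = ∅, C = {1}, X = ∅; then 1 ∈ (X ∩ C) ∪ (C ∖ Y) but 1 ∉ (X ∩ C) ∩ (C ∖ Y).

(⟹) Let x ∈ (X ∩ C) ∩ (C ∖ Y). Then x ∈ C ∩ X and x ∉ Y, from which x ∈ (X ∩ C) ∪ (C ∖ Y).

The sets are not equal: only the forward inclusion holds.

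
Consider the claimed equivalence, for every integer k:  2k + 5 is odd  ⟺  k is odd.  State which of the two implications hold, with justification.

Not equivalent: only (⇐) holds.

Forward direction. This fails: take k = 0. Then 2k + 5 = 5, which is odd, yet k = 0 is even, not odd.

Converse. Suppose k is odd. Since 2 is even, 2k is even for every k, so 2k + 5 has the same parity as 5, which is odd. Hence 2k + 5 is odd.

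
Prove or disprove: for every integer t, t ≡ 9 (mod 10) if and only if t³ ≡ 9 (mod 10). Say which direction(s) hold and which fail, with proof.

(←) Suppose t³ ≡ 9 (mod 10). The only residue r in {0, …, 9} with r³ ≡ 9 (mod 10) is r = 9, so t ≡ 9 (mod 10).

(→) Suppose t ≡ 9 (mod 10). Write t = 10j + 9. Then (10j + 9)³ = 1000j³ + 2700j² + 2430j + 729 = 10(100j³ + 270j² + 243j + 72) + 9, so t³ ≡ 9 (mod 10).

Both directions hold; the statement is true.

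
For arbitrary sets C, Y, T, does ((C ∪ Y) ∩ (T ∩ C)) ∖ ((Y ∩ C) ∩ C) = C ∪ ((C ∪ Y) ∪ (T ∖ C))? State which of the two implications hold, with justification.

Only the forward inclusion holds.

(⟹) Let x ∈ ((C ∪ Y) ∩ (T ∩ C)) ∖ ((Y ∩ C) ∩ C). Then x ∈ C ∩ T and x ∉ Y, from which x ∈ C ∪ ((C ∪ Y) ∪ (T ∖ C)).

(⟸) This inclusion fails. Take C = {1}, Y = ∅, T = ∅; then 1 ∈ C ∪ ((C ∪ Y) ∪ (T ∖ C)) but 1 ∉ ((C ∪ Y) ∩ (T ∩ C)) ∖ ((Y ∩ C) ∩ C).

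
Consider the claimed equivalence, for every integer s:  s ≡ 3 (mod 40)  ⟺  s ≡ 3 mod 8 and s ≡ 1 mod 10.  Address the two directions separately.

Forward direction. This fails: s = 3 gives 3 ≡ 3 (mod 40) but 3 ≡ 3 (mod 10), so the conjunction on the right does not hold.

Converse. This fails: s = 11 satisfies both congruences on the right (11 ≡ 3 mod 8 and 11 ≡ 1 mod 10) yet 11 ≡ 11 (mod 40), not 3.

Neither direction holds.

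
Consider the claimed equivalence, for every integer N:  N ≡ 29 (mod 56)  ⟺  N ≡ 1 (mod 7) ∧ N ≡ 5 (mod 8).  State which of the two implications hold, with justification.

(⇒) Suppose N ≡ 29 (mod 56); write N = 56j + 29. Since 7 ∣ 56, reducing mod 7 gives N ≡ 29 ≡ 1 (mod 7); since 8 ∣ 56, reducing mod 8 gives N ≡ 29 ≡ 5 (mod 8).

(⇐) Conversely, if N ≡ 1 (mod 7) and N ≡ 5 (mod 8), then by the Chinese remainder theorem N ≡ 29 (mod 56). This is exactly N ≡ 29 (mod 56).

Both implications hold.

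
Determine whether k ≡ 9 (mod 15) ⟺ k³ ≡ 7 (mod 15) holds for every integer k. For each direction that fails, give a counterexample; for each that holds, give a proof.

(⇒) This fails: take k = 9. Then 9 ≡ 9 (mod 15), but 9³ = 729 ≡ 9 (mod 15), not 7.

(⇐) This fails: take k = 13. Then 13³ = 2197 ≡ 7 (mod 15), yet 13 ≡ 13 (mod 15), not 9.

Neither direction holds.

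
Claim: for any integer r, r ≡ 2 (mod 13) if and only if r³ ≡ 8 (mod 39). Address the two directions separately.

Forward direction. This fails: take r = 15. Then 15 ≡ 2 (mod 13), but 15³ = 3375 ≡ 21 (mod 39), not 8.

Converse. This fails: take r = 5. Then 5³ = 125 ≡ 8 (mod 39), yet 5 ≡ 5 (mod 13), not 2.

Neither direction holds.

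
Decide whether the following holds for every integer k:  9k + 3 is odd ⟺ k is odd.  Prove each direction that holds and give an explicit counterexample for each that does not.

Neither implication holds.

[⇒] This fails: k = 2 gives 9k + 3 = 21, which is odd, but 2 is even, not odd.

[⇐] This also fails: k = 1 is odd, but 9k + 3 = 12 is even, not odd.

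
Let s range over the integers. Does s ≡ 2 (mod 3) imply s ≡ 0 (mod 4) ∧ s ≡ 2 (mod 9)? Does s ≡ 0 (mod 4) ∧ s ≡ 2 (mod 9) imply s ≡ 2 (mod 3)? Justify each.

The forward direction fails; the converse holds.

(⟸) If s ≡ 0 (mod 4) and s ≡ 2 (mod 9), then by the Chinese remainder theorem s ≡ 20 (mod 36). Since 20 ≡ 2 (mod 3) and 3 ∣ 36, we get s ≡ 2 (mod 3).

(⟹) This fails: s = 32 gives 32 ≡ 2 (mod 3) but 32 ≡ 5 (mod 9), so the conjunction on the right does not hold.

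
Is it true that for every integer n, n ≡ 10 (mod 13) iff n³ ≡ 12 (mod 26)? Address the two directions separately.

(⇒) fails and (⇐) fails.

(⇒) This fails: take n = 23. Then 23 ≡ 10 (mod 13), but 23³ = 12167 ≡ 25 (mod 26), not 12.

(⇐) This fails: take n = 4. Then 4³ = 64 ≡ 12 (mod 26), yet 4 ≡ 4 (mod 13), not 10.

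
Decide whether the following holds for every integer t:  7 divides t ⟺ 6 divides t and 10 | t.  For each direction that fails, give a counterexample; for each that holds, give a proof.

Forward direction. This fails: take t = 7. Certainly 7 ∣ 7, but 6 ∤ 7.

Converse. This fails: take t = 30. Both 6 ∣ 30 and 10 ∣ 30, yet 30 is not a multiple of 7 (since 30 = 4·7 + 2), so 7 ∤ 30.

Neither direction holds.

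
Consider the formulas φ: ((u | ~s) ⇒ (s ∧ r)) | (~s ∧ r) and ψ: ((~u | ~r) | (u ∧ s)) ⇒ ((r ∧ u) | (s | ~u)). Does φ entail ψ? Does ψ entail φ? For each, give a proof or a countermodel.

Only the forward direction holds.

Forward direction. Assume the antecedent. If u is true, the antecedent forces (u = T, s = F, r = T) or (u = T, s = T, r = T), and the consequent holds there. If u is false, the consequent reduces to true regardless of the other variables. Either way the consequent holds.

Converse. This fails. Under u = F, s = F, r = F, the left side is false but the right side is true.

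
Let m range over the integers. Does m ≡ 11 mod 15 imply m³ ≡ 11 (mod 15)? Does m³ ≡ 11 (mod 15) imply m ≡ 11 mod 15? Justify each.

Equivalent; both directions hold.

(→) Suppose m ≡ 11 mod 15. Write m = 15j + 11. Then (15j + 11)³ = 3375j³ + 7425j² + 5445j + 1331 = 15(225j³ + 495j² + 363j + 88) + 11, so m³ ≡ 11 (mod 15).

(←) Conversely, suppose m³ ≡ 11 (mod 15). The only residue r in {0, …, 14} with r³ ≡ 11 (mod 15) is r = 11, so m ≡ 11 (mod 15).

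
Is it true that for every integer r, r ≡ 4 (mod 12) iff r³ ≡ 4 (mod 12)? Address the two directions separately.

Only the forward implication holds.

(⇒) Suppose r ≡ 4 (mod 12). Write r = 12j + 4. Then (12j + 4)³ = 1728j³ + 1728j² + 576j + 64 = 12(144j³ + 144j² + 48j + 5) + 4, so r³ ≡ 4 (mod 12).

(⇐) This fails: take r = 10. Then 10³ = 1000 ≡ 4 (mod 12), yet 10 ≡ 10 (mod 12), not 4.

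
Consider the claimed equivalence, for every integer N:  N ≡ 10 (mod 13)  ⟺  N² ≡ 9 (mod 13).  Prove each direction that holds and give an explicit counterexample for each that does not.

(⇒) Suppose N ≡ 10 (mod 13). Write N = 13j + 10. Then (13j + 10)² = 169j² + 260j + 100 = 13(13j² + 20j + 7) + 9, so N² ≡ 9 (mod 13).

(⇐) This fails: take N = 3. Then 3² = 9 ≡ 9 (mod 13), yet 3 ≡ 3 (mod 13), not 10.

Not equivalent: only (⇒) holds.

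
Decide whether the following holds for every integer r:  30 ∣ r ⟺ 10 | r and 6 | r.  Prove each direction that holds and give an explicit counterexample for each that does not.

(⇒) If 30 ∣ r, write r = 30q. Since 30 = 3·10, r = 10·(3q), so 10 ∣ r; and since 30 = 5·6, r = 6·(5q), so 6 ∣ r.

(⇐) Suppose 10 ∣ r and 6 ∣ r. Any common multiple of 10 and 6 is a multiple of their lcm; here lcm(10, 6) = 10·6/gcd(10, 6) = 60/2 = 30, so 30 ∣ r.

Both directions hold.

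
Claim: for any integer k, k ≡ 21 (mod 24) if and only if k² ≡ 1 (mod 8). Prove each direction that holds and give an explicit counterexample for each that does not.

[⇒] Suppose k ≡ 21 (mod 24). Then k² ≡ 21² = 441 (mod 24), and since 8 ∣ 24, also k² ≡ 1 (mod 8).

[⇐] This fails: take k = 1. Then 1² = 1 ≡ 1 (mod 8), yet 1 ≡ 1 (mod 24), not 21.

Not equivalent: only (⇒) holds.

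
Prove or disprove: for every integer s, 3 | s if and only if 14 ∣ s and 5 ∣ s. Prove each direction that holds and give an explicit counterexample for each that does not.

Forward direction. This fails: take s = 3. Certainly 3 ∣ 3, but 14 ∤ 3.

Converse. This fails: take s = 70. Both 14 ∣ 70 and 5 ∣ 70, yet 70 is not a multiple of 3 (since 70 = 23·3 + 1), so 3 ∤ 70.

Both directions fail.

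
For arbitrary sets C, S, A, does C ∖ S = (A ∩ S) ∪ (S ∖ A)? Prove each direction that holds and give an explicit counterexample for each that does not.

(⊆) This inclusion fails. Take C = {1}, S = ∅, A = ∅; then 1 ∈ C ∖ S but 1 ∉ (A ∩ S) ∪ (S ∖ A).

(⊇) This inclusion fails. Take C = ∅, S = {1}, A = ∅; then 1 ∈ (A ∩ S) ∪ (S ∖ A) but 1 ∉ C ∖ S.

Both inclusions fail.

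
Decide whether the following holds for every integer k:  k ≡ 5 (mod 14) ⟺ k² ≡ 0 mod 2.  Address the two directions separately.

(⟹) This fails: take k = 5. Then 5 ≡ 5 (mod 14), but 5² = 25 ≡ 1 (mod 2), not 0.

(⟸) This fails: take k = 0. Then 0² = 0 ≡ 0 (mod 2), yet 0 ≡ 0 (mod 14), not 5.

Both directions fail.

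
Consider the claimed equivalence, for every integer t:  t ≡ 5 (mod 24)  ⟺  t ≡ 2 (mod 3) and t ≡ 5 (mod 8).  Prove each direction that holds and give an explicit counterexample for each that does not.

(→) Suppose t ≡ 5 (mod 24); write t = 24j + 5. Since 3 ∣ 24, reducing mod 3 gives t ≡ 5 ≡ 2 (mod 3); since 8 ∣ 24, reducing mod 8 gives t ≡ 5 (mod 8).

(←) Conversely, if t ≡ 2 (mod 3) and t ≡ 5 (mod 8), then by the Chinese remainder theorem t ≡ 5 (mod 24). This is exactly t ≡ 5 (mod 24).

Both directions hold.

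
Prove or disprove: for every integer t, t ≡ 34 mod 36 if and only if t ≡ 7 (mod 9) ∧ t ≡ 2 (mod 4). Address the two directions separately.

Both implications hold.

(⇒) Suppose t ≡ 34 (mod 36); write t = 36j + 34. Since 9 ∣ 36, reducing mod 9 gives t ≡ 34 ≡ 7 (mod 9); since 4 ∣ 36, reducing mod 4 gives t ≡ 34 ≡ 2 (mod 4).

(⇐) Conversely, if t ≡ 7 (mod 9) and t ≡ 2 (mod 4), then by the Chinese remainder theorem t ≡ 34 (mod 36). This is exactly t ≡ 34 (mod 36).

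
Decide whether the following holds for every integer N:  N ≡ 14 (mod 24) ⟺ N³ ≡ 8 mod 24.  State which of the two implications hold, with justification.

(→) Suppose N ≡ 14 (mod 24). Write N = 24j + 14. Then (24j + 14)³ = 13824j³ + 24192j² + 14112j + 2744 = 24(576j³ + 1008j² + 588j + 114) + 8, so N³ ≡ 8 (mod 24).

(←) This fails: take N = 2. Then 2³ = 8 ≡ 8 (mod 24), yet 2 ≡ 2 (mod 24), not 14.

Only the forward direction holds.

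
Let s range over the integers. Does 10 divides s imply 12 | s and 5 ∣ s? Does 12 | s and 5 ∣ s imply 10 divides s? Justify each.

Only the converse holds.

(⇒) This fails: take s = 10. Certainly 10 ∣ 10, but 12 ∤ 10.

(⇐) Suppose 12 ∣ s and 5 ∣ s. Any common multiple of 12 and 5 is a multiple of their lcm; here gcd(12, 5) = 1, so lcm(12, 5) = 12·5 = 60, so 60 ∣ s. Since 10 ∣ 60, it follows that 10 ∣ s.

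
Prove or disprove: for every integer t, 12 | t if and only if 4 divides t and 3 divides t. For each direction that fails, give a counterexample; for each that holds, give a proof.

The biconditional holds.

[⇒] If 12 ∣ t, write t = 12q. Since 12 = 3·4, t = 4·(3q), so 4 ∣ t; and since 12 = 4·3, t = 3·(4q), so 3 ∣ t.

[⇐] Suppose 4 ∣ t and 3 ∣ t. Any common multiple of 4 and 3 is a multiple of their lcm; here gcd(4, 3) = 1, so lcm(4, 3) = 4·3 = 12, so 12 ∣ t.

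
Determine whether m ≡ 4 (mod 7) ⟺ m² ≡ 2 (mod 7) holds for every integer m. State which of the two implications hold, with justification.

(⟹) Suppose m ≡ 4 (mod 7). Write m = 7j + 4. Then (7j + 4)² = 49j² + 56j + 16 = 7(7j² + 8j + 2) + 2, so m² ≡ 2 (mod 7).

(⟸) This fails: take m = 3. Then 3² = 9 ≡ 2 (mod 7), yet 3 ≡ 3 (mod 7), not 4.

Only the forward direction holds.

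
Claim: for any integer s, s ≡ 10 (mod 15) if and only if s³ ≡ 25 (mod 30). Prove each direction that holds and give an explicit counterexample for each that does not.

Only the converse holds.

Converse. The residues r modulo 30 with r³ ≡ 25 (mod 30) are exactly {25}, and each is ≡ 10 (mod 15).

Forward direction. This fails: take s = 10. Then 10 ≡ 10 (mod 15), but 10³ = 1000 ≡ 10 (mod 30), not 25.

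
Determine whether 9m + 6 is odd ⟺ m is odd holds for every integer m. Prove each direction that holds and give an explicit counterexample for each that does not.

[⇒] Suppose 9m + 6 is odd. Since 9 is odd, 9m and m have the same parity, so 9m + 6 ≡ m + 6 (mod 2). As 6 is even, 9m + 6 is odd exactly when m is odd. Thus m is odd.

[⇐] Conversely, suppose m is odd; write m = 2j + 1. Then 9m + 6 = 9·(2j + 1) + 6 = 2·9j + 15, which is odd.

The biconditional holds.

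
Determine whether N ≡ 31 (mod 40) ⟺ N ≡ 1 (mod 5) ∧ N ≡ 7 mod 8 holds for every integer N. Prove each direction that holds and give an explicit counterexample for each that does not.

Both directions hold.

(→) Suppose N ≡ 31 (mod 40); write N = 40j + 31. Since 5 ∣ 40, reducing mod 5 gives N ≡ 31 ≡ 1 (mod 5); since 8 ∣ 40, reducing mod 8 gives N ≡ 31 ≡ 7 (mod 8).

(←) Conversely, if N ≡ 1 (mod 5) and N ≡ 7 (mod 8), then by the Chinese remainder theorem N ≡ 31 (mod 40). This is exactly N ≡ 31 (mod 40).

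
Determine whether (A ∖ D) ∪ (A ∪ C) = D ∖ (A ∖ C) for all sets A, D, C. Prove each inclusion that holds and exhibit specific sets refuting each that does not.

Both inclusions fail.

(⊆) This inclusion fails. Take A = {1}, D = ∅, C = ∅; then 1 ∈ (A ∖ D) ∪ (A ∪ C) but 1 ∉ D ∖ (A ∖ C).

(⊇) This inclusion fails. Take A = ∅, D = {1}, C = ∅; then 1 ∈ D ∖ (A ∖ C) but 1 ∉ (A ∖ D) ∪ (A ∪ C).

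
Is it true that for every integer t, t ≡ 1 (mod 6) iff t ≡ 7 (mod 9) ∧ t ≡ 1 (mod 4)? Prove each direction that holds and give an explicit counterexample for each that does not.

(⇒) This fails: t = 1 gives 1 ≡ 1 (mod 6) but 1 ≡ 1 (mod 9), so the conjunction on the right does not hold.

(⇐) Conversely, if t ≡ 7 (mod 9) and t ≡ 1 (mod 4), then by the Chinese remainder theorem t ≡ 25 (mod 36). Since 25 ≡ 1 (mod 6) and 6 ∣ 36, we get t ≡ 1 (mod 6).

Not equivalent: only (⇐) holds.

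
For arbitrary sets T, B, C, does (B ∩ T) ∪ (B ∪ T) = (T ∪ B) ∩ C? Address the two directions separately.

(⟸) Let x ∈ (T ∪ B) ∩ C. Then either x ∈ T ∩ C and x ∉ B; or x ∈ B ∩ C and x ∉ T; or x ∈ T ∩ B ∩ C. In each case x ∈ (B ∩ T) ∪ (B ∪ T), so (T ∪ B) ∩ C ⊆ (B ∩ T) ∪ (B ∪ T).

(⟹) This inclusion fails. Take T = {1}, B = ∅, C = ∅; then 1 ∈ (B ∩ T) ∪ (B ∪ T) but 1 ∉ (T ∪ B) ∩ C.

The sets are not equal: only the reverse inclusion holds.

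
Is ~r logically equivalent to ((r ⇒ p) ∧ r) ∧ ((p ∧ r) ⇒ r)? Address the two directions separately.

(→) This fails. Under r = F, p = F, the left side is true but the right side is false.

(←) This fails. Under r = T, p = T, the left side is false but the right side is true.

Neither direction holds.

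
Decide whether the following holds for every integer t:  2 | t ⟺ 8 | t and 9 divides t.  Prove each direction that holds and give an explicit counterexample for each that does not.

[⇒] This fails: take t = 2. Certainly 2 ∣ 2, but 8 ∤ 2.

[⇐] Suppose 8 ∣ t and 9 ∣ t. Any common multiple of 8 and 9 is a multiple of their lcm; here gcd(8, 9) = 1, so lcm(8, 9) = 8·9 = 72, so 72 ∣ t. Since 2 ∣ 72, it follows that 2 ∣ t.

Only the converse holds.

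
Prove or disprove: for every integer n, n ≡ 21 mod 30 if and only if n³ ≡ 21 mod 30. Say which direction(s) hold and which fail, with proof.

Both directions hold; the statement is true.

(⇐) Suppose n³ ≡ 21 (mod 30). The only residue r in {0, …, 29} with r³ ≡ 21 (mod 30) is r = 21, so n ≡ 21 (mod 30).

(⇒) Suppose n ≡ 21 mod 30. Write n = 30j + 21. Then (30j + 21)³ = 27000j³ + 56700j² + 39690j + 9261 = 30(900j³ + 1890j² + 1323j + 308) + 21, so n³ ≡ 21 (mod 30).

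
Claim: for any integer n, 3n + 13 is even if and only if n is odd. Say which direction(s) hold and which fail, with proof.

[⇐] Suppose n is odd; write n = 2j + 1. Then 3n + 13 = 3·(2j + 1) + 13 = 2·3j + 16, which is even.

[⇒] Suppose 3n + 13 is even. Since 3 is odd, 3n and n have the same parity, so 3n + 13 ≡ n + 13 (mod 2). As 13 is odd, 3n + 13 is even exactly when n is odd. Thus n is odd.

Equivalent; both directions hold.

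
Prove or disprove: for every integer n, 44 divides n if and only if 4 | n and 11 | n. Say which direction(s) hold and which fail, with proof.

(⟹) If 44 ∣ n, write n = 44q. Since 44 = 11·4, n = 4·(11q), so 4 ∣ n; and since 44 = 4·11, n = 11·(4q), so 11 ∣ n.

(⟸) Suppose 4 ∣ n and 11 ∣ n. Any common multiple of 4 and 11 is a multiple of their lcm; here gcd(4, 11) = 1, so lcm(4, 11) = 4·11 = 44, so 44 ∣ n.

Both directions hold; the statement is true.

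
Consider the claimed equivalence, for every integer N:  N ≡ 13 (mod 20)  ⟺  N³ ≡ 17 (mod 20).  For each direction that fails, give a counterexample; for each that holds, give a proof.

(⇒) Suppose N ≡ 13 (mod 20). Write N = 20j + 13. Then (20j + 13)³ = 8000j³ + 15600j² + 10140j + 2197 = 20(400j³ + 780j² + 507j + 109) + 17, so N³ ≡ 17 (mod 20).

(⇐) Conversely, suppose N³ ≡ 17 (mod 20). The only residue r in {0, …, 19} with r³ ≡ 17 (mod 20) is r = 13, so N ≡ 13 (mod 20).

Both directions hold.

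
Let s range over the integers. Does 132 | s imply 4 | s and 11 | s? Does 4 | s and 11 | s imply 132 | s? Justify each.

(⇒) If 132 ∣ s, write s = 132q. Since 132 = 33·4, s = 4·(33q), so 4 ∣ s; and since 132 = 12·11, s = 11·(12q), so 11 ∣ s.

(⇐) This fails: take s = 44. Both 4 ∣ 44 and 11 ∣ 44, yet 44 is not a multiple of 132 (since 44 = 0·132 + 44), so 132 ∤ 44.

Only the forward direction holds.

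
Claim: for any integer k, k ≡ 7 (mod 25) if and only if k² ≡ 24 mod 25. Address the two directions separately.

(⇐) This fails: take k = 18. Then 18² = 324 ≡ 24 (mod 25), yet 18 ≡ 18 (mod 25), not 7.

(⇒) Suppose k ≡ 7 (mod 25). Write k = 25j + 7. Then (25j + 7)² = 625j² + 350j + 49 = 25(25j² + 14j + 1) + 24, so k² ≡ 24 (mod 25).

Only the forward implication holds.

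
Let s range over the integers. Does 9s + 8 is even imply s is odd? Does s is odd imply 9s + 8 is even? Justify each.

(⇒) This fails: s = 0 gives 9s + 8 = 8, which is even, but 0 is even, not odd.

(⇐) This also fails: s = 1 is odd, but 9s + 8 = 17 is odd, not even.

Neither direction holds.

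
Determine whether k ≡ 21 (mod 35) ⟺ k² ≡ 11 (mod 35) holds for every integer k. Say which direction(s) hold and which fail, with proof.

(⇒) fails and (⇐) fails.

(→) This fails: take k = 21. Then 21 ≡ 21 (mod 35), but 21² = 441 ≡ 21 (mod 35), not 11.

(←) This fails: take k = 9. Then 9² = 81 ≡ 11 (mod 35), yet 9 ≡ 9 (mod 35), not 21.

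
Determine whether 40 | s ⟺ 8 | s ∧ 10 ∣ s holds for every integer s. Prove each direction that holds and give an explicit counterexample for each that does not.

(⟹) If 40 ∣ s, write s = 40q. Since 40 = 5·8, s = 8·(5q), so 8 ∣ s; and since 40 = 4·10, s = 10·(4q), so 10 ∣ s.

(⟸) Suppose 8 ∣ s and 10 ∣ s. Any common multiple of 8 and 10 is a multiple of their lcm; here lcm(8, 10) = 8·10/gcd(8, 10) = 80/2 = 40, so 40 ∣ s.

Both implications hold.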